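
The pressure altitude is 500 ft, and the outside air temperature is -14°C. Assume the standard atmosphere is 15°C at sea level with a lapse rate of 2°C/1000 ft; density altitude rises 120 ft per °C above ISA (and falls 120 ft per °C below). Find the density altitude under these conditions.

-2860 ft

ISA temperature at 500 ft = 15 − 2 × (500/1000) = 14°C.
ISA deviation = -14 − 14 = -28°C.
Density altitude = 500 + 120 × (-28) = 500 + (-3360) = -2860 ft.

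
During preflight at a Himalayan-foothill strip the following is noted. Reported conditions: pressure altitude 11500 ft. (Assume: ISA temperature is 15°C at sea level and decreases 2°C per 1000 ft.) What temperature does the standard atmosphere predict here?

ISA temperature = 15 − 2 × (11500/1000) = 15 − 23 = -8°C.

-8°C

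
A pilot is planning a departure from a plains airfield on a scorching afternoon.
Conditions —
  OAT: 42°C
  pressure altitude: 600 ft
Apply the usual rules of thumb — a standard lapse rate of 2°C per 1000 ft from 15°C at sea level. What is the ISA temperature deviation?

ISA temperature at 600 ft = 15 − 2 × (600/1000) = 13.8°C.
Deviation = OAT − ISA = 42 − 13.8 = +28.2°C.

ISA+28.2°C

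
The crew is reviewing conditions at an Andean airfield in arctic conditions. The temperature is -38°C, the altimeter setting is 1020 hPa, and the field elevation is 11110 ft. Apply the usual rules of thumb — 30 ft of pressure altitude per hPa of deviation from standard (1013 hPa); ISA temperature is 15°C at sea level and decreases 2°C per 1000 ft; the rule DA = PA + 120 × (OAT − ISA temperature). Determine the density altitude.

Pressure altitude = 11110 + (1013 − 1020) × 30 = 11110 + (-210) = 10900 ft.
ISA temperature at 10900 ft = 15 − 2 × (10900/1000) = -6.8°C.
ISA deviation = -38 − (-6.8) = -31.2°C.
Density altitude = 10900 + 120 × (-31.2) = 7156 ft.

7156 ft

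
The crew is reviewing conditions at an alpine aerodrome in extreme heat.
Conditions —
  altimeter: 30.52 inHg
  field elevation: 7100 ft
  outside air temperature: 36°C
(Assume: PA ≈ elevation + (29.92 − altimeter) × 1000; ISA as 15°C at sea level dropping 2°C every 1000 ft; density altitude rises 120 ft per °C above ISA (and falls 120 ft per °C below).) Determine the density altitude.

Pressure altitude = 7100 + (29.92 − 30.52) × 1000 = 7100 + (-600) = 6500 ft.
ISA temperature at 6500 ft = 15 − 2 × (6500/1000) = 2°C.
ISA deviation = 36 − 2 = +34°C.
Density altitude = 6500 + 120 × (34) = 10580 ft.

10580 ft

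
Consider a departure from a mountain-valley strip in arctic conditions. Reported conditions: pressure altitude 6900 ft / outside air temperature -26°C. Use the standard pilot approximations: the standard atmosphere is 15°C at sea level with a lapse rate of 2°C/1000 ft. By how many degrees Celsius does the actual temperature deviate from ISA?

ISA-27.2°C

ISA temperature at 6900 ft = 15 − 2 × (6900/1000) = 1.2°C.
Deviation = OAT − ISA = -26 − 1.2 = -27.2°C.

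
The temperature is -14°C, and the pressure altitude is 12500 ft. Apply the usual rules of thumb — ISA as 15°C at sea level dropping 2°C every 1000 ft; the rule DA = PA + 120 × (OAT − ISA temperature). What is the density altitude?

ISA temperature at 12500 ft = 15 − 2 × (12500/1000) = -10°C.
ISA deviation = -14 − (-10) = -4°C.
Density altitude = 12500 + 120 × (-4) = 12500 + (-480) = 12020 ft.

12020 ft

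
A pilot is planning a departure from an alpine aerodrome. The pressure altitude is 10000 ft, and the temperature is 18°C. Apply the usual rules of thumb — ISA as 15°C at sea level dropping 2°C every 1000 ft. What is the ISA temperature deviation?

ISA+23°C

ISA temperature at 10000 ft = 15 − 2 × (10000/1000) = -5°C.
Deviation = OAT − ISA = 18 − (-5) = +23°C.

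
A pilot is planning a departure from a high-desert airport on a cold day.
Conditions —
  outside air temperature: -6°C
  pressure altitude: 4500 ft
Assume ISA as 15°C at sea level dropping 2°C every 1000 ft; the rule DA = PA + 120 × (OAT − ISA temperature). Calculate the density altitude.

3060 ft

ISA temperature at 4500 ft = 15 − 2 × (4500/1000) = 6°C.
ISA deviation = -6 − 6 = -12°C.
Density altitude = 4500 + 120 × (-12) = 4500 + (-1440) = 3060 ft.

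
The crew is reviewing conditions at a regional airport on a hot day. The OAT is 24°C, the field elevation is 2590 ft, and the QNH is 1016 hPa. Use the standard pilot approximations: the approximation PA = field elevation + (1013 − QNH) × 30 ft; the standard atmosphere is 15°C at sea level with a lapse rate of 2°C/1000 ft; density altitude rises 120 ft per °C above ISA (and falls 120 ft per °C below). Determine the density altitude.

4180 ft

Pressure altitude = 2590 + (1013 − 1016) × 30 = 2590 + (-90) = 2500 ft.
ISA temperature at 2500 ft = 15 − 2 × (2500/1000) = 10°C.
ISA deviation = 24 − 10 = +14°C.
Density altitude = 2500 + 120 × (14) = 4180 ft.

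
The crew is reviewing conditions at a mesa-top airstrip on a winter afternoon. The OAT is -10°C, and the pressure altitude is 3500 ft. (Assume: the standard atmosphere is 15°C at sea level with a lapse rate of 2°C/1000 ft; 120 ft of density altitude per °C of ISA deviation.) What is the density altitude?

ISA temperature at 3500 ft = 15 − 2 × (3500/1000) = 8°C.
ISA deviation = -10 − 8 = -18°C.
Density altitude = 3500 + 120 × (-18) = 3500 + (-2160) = 1340 ft.

1340 ft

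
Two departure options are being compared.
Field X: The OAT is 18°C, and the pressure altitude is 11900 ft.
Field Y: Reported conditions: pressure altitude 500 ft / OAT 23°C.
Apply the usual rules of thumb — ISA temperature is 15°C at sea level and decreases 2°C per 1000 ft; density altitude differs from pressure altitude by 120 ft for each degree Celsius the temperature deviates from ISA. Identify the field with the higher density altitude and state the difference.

Field X: ISA temp = -8.8°C, deviation +26.8°C, DA = 11900 + 120 × 26.8 = 15116 ft.
Field Y: ISA temp = 14°C, deviation +9°C, DA = 500 + 120 × 9 = 1580 ft.
Field X is higher by 15116 − 1580 = 13536 ft.

Field X by 13536 ft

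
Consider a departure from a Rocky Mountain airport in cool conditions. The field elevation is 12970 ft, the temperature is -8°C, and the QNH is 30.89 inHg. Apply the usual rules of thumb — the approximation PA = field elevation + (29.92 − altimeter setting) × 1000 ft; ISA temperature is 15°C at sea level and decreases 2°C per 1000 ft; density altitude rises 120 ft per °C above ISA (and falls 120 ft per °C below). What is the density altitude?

Pressure altitude = 12970 + (29.92 − 30.89) × 1000 = 12970 + (-970) = 12000 ft.
ISA temperature at 12000 ft = 15 − 2 × (12000/1000) = -9°C.
ISA deviation = -8 − (-9) = +1°C.
Density altitude = 12000 + 120 × (1) = 12120 ft.

12120 ft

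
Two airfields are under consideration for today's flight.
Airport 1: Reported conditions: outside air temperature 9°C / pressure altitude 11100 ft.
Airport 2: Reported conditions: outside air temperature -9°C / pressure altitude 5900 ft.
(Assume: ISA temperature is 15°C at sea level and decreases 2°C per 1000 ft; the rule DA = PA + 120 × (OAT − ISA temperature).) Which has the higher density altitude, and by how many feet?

Airport 1: ISA temp = -7.2°C, deviation +16.2°C, DA = 11100 + 120 × 16.2 = 13044 ft.
Airport 2: ISA temp = 3.2°C, deviation -12.2°C, DA = 5900 + 120 × (-12.2) = 4436 ft.
Airport 1 is higher by 13044 − 4436 = 8608 ft.

Airport 1 by 8608 ft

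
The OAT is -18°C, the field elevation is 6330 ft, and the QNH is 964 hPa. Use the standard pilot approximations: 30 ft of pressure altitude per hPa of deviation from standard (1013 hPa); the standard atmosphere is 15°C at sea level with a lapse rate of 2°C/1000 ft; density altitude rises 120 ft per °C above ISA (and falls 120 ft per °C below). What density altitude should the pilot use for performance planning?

5712 ft

Pressure altitude = 6330 + (1013 − 964) × 30 = 6330 + (+1470) = 7800 ft.
ISA temperature at 7800 ft = 15 − 2 × (7800/1000) = -0.6°C.
ISA deviation = -18 − (-0.6) = -17.4°C.
Density altitude = 7800 + 120 × (-17.4) = 5712 ft.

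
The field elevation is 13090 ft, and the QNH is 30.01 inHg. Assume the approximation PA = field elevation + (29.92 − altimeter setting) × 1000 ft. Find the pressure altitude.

Pressure correction = (29.92 − 30.01) × 1000 = -90 ft.
Pressure altitude = 13090 + (-90) = 13000 ft.

13000 ft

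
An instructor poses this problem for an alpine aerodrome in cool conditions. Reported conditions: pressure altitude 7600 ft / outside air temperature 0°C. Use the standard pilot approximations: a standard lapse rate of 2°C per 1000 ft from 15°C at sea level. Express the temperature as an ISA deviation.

ISA temperature at 7600 ft = 15 − 2 × (7600/1000) = -0.2°C.
Deviation = OAT − ISA = 0 − (-0.2) = +0.2°C.

ISA+0.2°C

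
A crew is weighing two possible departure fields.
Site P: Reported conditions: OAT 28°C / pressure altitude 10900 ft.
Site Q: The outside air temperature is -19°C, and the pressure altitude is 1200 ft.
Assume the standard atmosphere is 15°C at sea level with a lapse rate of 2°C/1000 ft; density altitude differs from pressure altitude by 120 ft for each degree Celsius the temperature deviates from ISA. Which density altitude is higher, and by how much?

Site P: ISA temp = -6.8°C, deviation +34.8°C, DA = 10900 + 120 × 34.8 = 15076 ft.
Site Q: ISA temp = 12.6°C, deviation -31.6°C, DA = 1200 + 120 × (-31.6) = -2592 ft.
Site P is higher by 15076 − (-2592) = 17668 ft.

Site P by 17668 ft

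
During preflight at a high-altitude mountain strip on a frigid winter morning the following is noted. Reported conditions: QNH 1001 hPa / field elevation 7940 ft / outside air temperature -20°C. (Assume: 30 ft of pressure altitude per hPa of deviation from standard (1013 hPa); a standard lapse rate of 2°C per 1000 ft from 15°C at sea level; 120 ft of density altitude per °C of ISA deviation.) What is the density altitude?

6092 ft

Pressure altitude = 7940 + (1013 − 1001) × 30 = 7940 + (+360) = 8300 ft.
ISA temperature at 8300 ft = 15 − 2 × (8300/1000) = -1.6°C.
ISA deviation = -20 − (-1.6) = -18.4°C.
Density altitude = 8300 + 120 × (-18.4) = 6092 ft.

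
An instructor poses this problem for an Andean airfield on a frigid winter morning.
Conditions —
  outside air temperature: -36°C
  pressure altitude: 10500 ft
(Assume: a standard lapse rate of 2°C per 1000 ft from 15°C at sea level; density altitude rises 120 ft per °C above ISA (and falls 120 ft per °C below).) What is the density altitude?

ISA temperature at 10500 ft = 15 − 2 × (10500/1000) = -6°C.
ISA deviation = -36 − (-6) = -30°C.
Density altitude = 10500 + 120 × (-30) = 10500 + (-3600) = 6900 ft.

6900 ft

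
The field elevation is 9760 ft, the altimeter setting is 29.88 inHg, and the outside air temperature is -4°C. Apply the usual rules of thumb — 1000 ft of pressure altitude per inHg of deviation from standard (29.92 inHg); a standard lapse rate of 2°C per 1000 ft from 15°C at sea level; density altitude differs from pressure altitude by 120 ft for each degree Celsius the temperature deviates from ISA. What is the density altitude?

9872 ft

Pressure altitude = 9760 + (29.92 − 29.88) × 1000 = 9760 + (+40) = 9800 ft.
ISA temperature at 9800 ft = 15 − 2 × (9800/1000) = -4.6°C.
ISA deviation = -4 − (-4.6) = +0.6°C.
Density altitude = 9800 + 120 × (0.6) = 9872 ft.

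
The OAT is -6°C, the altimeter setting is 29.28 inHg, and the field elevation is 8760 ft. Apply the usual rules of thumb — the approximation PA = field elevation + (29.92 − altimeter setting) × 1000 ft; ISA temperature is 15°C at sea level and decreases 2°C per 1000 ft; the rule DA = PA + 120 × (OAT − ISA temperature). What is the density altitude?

Pressure altitude = 8760 + (29.92 − 29.28) × 1000 = 8760 + (+640) = 9400 ft.
ISA temperature at 9400 ft = 15 − 2 × (9400/1000) = -3.8°C.
ISA deviation = -6 − (-3.8) = -2.2°C.
Density altitude = 9400 + 120 × (-2.2) = 9136 ft.

9136 ft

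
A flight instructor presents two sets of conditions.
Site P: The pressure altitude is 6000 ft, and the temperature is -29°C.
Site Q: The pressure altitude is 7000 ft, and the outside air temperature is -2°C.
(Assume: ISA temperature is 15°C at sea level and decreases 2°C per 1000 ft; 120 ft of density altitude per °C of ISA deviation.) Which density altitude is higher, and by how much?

Site P: ISA temp = 3°C, deviation -32°C, DA = 6000 + 120 × (-32) = 2160 ft.
Site Q: ISA temp = 1°C, deviation -3°C, DA = 7000 + 120 × (-3) = 6640 ft.
Site Q is higher by 6640 − 2160 = 4480 ft.

Site Q by 4480 ft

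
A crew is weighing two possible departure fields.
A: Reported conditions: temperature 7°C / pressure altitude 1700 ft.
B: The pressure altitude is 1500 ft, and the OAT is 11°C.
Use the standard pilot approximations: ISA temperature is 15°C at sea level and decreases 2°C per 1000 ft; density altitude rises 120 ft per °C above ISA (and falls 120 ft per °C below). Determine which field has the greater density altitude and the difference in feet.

A: ISA temp = 11.6°C, deviation -4.6°C, DA = 1700 + 120 × (-4.6) = 1148 ft.
B: ISA temp = 12°C, deviation -1°C, DA = 1500 + 120 × (-1) = 1380 ft.
B is higher by 1380 − 1148 = 232 ft.

B by 232 ft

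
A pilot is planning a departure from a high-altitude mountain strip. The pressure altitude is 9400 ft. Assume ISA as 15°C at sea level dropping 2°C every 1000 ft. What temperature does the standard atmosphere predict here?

ISA temperature = 15 − 2 × (9400/1000) = 15 − 18.8 = -3.8°C.

-3.8°C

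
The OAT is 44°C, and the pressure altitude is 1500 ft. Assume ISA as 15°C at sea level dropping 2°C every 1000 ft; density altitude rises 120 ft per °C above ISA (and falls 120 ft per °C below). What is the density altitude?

ISA temperature at 1500 ft = 15 − 2 × (1500/1000) = 12°C.
ISA deviation = 44 − 12 = +32°C.
Density altitude = 1500 + 120 × (32) = 1500 + (+3840) = 5340 ft.

5340 ft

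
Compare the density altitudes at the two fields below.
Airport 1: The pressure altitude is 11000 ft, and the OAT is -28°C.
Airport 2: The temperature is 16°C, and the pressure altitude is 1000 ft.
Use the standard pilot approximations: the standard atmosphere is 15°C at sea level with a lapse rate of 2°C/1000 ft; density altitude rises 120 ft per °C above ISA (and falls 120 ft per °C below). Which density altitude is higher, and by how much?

Airport 1: ISA temp = -7°C, deviation -21°C, DA = 11000 + 120 × (-21) = 8480 ft.
Airport 2: ISA temp = 13°C, deviation +3°C, DA = 1000 + 120 × 3 = 1360 ft.
Airport 1 is higher by 8480 − 1360 = 7120 ft.

Airport 1 by 7120 ft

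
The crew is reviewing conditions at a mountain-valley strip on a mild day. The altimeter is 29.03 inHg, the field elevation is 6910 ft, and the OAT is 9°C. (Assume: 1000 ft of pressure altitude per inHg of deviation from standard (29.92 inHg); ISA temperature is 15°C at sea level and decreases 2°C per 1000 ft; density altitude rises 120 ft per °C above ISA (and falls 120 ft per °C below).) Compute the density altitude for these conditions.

Pressure altitude = 6910 + (29.92 − 29.03) × 1000 = 6910 + (+890) = 7800 ft.
ISA temperature at 7800 ft = 15 − 2 × (7800/1000) = -0.6°C.
ISA deviation = 9 − (-0.6) = +9.6°C.
Density altitude = 7800 + 120 × (9.6) = 8952 ft.

8952 ft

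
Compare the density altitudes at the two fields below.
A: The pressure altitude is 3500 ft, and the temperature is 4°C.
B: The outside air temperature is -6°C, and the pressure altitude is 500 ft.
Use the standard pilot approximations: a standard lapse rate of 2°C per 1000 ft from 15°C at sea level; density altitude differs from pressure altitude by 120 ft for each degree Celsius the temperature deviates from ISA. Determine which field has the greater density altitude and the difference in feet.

A by 4920 ft

A: ISA temp = 8°C, deviation -4°C, DA = 3500 + 120 × (-4) = 3020 ft.
B: ISA temp = 14°C, deviation -20°C, DA = 500 + 120 × (-20) = -1900 ft.
A is higher by 3020 − (-1900) = 4920 ft.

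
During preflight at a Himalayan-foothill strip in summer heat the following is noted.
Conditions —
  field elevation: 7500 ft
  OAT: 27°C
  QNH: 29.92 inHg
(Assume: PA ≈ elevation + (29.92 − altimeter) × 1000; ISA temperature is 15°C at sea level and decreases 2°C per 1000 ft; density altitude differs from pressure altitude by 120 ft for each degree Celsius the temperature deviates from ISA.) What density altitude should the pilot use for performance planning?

Pressure altitude = 7500 + (29.92 − 29.92) × 1000 = 7500 + (0) = 7500 ft.
ISA temperature at 7500 ft = 15 − 2 × (7500/1000) = 0°C.
ISA deviation = 27 − 0 = +27°C.
Density altitude = 7500 + 120 × (27) = 10740 ft.

10740 ft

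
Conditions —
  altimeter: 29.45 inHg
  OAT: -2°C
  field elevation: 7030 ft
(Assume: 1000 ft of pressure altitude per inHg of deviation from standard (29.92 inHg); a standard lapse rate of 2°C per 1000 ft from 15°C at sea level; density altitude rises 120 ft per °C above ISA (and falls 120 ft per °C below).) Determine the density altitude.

7260 ft

Pressure altitude = 7030 + (29.92 − 29.45) × 1000 = 7030 + (+470) = 7500 ft.
ISA temperature at 7500 ft = 15 − 2 × (7500/1000) = 0°C.
ISA deviation = -2 − 0 = -2°C.
Density altitude = 7500 + 120 × (-2) = 7260 ft.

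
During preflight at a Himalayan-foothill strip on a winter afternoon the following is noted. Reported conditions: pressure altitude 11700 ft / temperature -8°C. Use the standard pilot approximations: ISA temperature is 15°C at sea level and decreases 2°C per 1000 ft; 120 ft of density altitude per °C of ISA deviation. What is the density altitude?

ISA temperature at 11700 ft = 15 − 2 × (11700/1000) = -8.4°C.
ISA deviation = -8 − (-8.4) = +0.4°C.
Density altitude = 11700 + 120 × (0.4) = 11700 + (+48) = 11748 ft.

11748 ft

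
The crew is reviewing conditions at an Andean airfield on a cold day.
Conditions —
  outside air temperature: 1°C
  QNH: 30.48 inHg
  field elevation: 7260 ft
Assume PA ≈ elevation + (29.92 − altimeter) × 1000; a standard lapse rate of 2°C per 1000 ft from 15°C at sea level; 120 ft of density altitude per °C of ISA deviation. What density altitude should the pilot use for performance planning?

Pressure altitude = 7260 + (29.92 − 30.48) × 1000 = 7260 + (-560) = 6700 ft.
ISA temperature at 6700 ft = 15 − 2 × (6700/1000) = 1.6°C.
ISA deviation = 1 − 1.6 = -0.6°C.
Density altitude = 6700 + 120 × (-0.6) = 6628 ft.

6628 ft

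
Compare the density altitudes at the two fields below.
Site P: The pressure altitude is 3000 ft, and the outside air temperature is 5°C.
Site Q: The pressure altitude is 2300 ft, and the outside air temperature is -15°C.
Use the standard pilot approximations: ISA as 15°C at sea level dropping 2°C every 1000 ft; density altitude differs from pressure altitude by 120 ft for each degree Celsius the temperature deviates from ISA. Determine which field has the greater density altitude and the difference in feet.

Site P by 3268 ft

Site P: ISA temp = 9°C, deviation -4°C, DA = 3000 + 120 × (-4) = 2520 ft.
Site Q: ISA temp = 10.4°C, deviation -25.4°C, DA = 2300 + 120 × (-25.4) = -748 ft.
Site P is higher by 2520 − (-748) = 3268 ft.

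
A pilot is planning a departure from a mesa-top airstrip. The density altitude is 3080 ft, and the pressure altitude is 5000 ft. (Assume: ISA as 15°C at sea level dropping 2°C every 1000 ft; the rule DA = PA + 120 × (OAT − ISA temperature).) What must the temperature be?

Density altitude − pressure altitude = 3080 − 5000 = -1920 ft.
At 120 ft/°C that is an ISA deviation of -1920/120 = -16°C.
ISA temperature at 5000 ft = 15 − 2 × (5000/1000) = 5°C.
OAT = ISA + deviation = 5 + (-16) = -11°C.

-11°C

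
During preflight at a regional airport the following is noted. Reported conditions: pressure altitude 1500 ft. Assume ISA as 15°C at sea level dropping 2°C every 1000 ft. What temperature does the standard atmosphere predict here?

12°C

ISA temperature = 15 − 2 × (1500/1000) = 15 − 3 = 12°C.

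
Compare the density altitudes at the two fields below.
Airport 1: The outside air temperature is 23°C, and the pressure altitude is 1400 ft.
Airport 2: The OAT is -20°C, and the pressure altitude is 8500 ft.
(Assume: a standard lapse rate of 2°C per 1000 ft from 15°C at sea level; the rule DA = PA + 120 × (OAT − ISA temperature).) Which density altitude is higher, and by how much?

Airport 1: ISA temp = 12.2°C, deviation +10.8°C, DA = 1400 + 120 × 10.8 = 2696 ft.
Airport 2: ISA temp = -2°C, deviation -18°C, DA = 8500 + 120 × (-18) = 6340 ft.
Airport 2 is higher by 6340 − 2696 = 3644 ft.

Airport 2 by 3644 ft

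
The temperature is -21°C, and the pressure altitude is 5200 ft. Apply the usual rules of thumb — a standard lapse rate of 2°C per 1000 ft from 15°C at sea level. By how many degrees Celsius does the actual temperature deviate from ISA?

ISA-25.6°C

ISA temperature at 5200 ft = 15 − 2 × (5200/1000) = 4.6°C.
Deviation = OAT − ISA = -21 − 4.6 = -25.6°C.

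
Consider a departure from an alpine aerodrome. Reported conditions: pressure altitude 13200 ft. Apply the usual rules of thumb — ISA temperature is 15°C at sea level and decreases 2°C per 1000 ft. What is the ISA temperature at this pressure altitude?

-11.4°C

ISA temperature = 15 − 2 × (13200/1000) = 15 − 26.4 = -11.4°C.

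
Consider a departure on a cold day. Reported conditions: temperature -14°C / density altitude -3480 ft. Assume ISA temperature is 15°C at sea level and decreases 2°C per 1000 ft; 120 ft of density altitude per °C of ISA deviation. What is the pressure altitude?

DA = PA + 120 × (OAT − (15 − 2·PA/1000)) = PA + 120·OAT − 1800 + 0.24·PA = 1.24·PA + 120·OAT − 1800.
So 1.24·PA = -3480 − 120 × (-14) + 1800 = 0.
PA = 0 / 1.24 = 0 ft.

0 ft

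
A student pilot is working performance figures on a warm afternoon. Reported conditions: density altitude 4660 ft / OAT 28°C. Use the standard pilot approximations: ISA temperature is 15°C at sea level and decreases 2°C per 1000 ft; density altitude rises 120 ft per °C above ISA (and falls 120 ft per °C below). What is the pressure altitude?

DA = PA + 120 × (OAT − (15 − 2·PA/1000)) = PA + 120·OAT − 1800 + 0.24·PA = 1.24·PA + 120·OAT − 1800.
So 1.24·PA = 4660 − 120 × 28 + 1800 = 3100.
PA = 3100 / 1.24 = 2500 ft.

2500 ft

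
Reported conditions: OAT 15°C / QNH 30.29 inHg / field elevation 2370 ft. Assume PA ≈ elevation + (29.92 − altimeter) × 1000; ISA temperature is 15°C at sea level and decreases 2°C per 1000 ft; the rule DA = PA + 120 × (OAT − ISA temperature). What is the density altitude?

Pressure altitude = 2370 + (29.92 − 30.29) × 1000 = 2370 + (-370) = 2000 ft.
ISA temperature at 2000 ft = 15 − 2 × (2000/1000) = 11°C.
ISA deviation = 15 − 11 = +4°C.
Density altitude = 2000 + 120 × (4) = 2480 ft.

2480 ft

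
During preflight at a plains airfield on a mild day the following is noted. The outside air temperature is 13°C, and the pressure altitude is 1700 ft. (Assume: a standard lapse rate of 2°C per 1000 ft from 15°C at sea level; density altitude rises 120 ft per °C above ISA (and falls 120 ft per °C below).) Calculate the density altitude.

1868 ft

ISA temperature at 1700 ft = 15 − 2 × (1700/1000) = 11.6°C.
ISA deviation = 13 − 11.6 = +1.4°C.
Density altitude = 1700 + 120 × (1.4) = 1700 + (+168) = 1868 ft.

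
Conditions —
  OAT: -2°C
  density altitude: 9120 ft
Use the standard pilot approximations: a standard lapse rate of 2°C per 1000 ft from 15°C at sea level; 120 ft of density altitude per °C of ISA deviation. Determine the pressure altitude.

DA = PA + 120 × (OAT − (15 − 2·PA/1000)) = PA + 120·OAT − 1800 + 0.24·PA = 1.24·PA + 120·OAT − 1800.
So 1.24·PA = 9120 − 120 × (-2) + 1800 = 11160.
PA = 11160 / 1.24 = 9000 ft.

9000 ft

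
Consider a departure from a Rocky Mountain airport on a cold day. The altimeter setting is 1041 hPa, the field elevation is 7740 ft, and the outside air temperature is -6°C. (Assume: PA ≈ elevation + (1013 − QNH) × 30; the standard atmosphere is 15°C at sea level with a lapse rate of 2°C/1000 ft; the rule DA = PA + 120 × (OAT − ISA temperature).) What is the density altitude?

Pressure altitude = 7740 + (1013 − 1041) × 30 = 7740 + (-840) = 6900 ft.
ISA temperature at 6900 ft = 15 − 2 × (6900/1000) = 1.2°C.
ISA deviation = -6 − 1.2 = -7.2°C.
Density altitude = 6900 + 120 × (-7.2) = 6036 ft.

6036 ft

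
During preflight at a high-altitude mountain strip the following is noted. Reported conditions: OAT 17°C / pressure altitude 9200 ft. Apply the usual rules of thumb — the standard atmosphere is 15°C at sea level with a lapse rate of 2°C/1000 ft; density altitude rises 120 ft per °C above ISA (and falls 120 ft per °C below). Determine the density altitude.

ISA temperature at 9200 ft = 15 − 2 × (9200/1000) = -3.4°C.
ISA deviation = 17 − (-3.4) = +20.4°C.
Density altitude = 9200 + 120 × (20.4) = 9200 + (+2448) = 11648 ft.

11648 ft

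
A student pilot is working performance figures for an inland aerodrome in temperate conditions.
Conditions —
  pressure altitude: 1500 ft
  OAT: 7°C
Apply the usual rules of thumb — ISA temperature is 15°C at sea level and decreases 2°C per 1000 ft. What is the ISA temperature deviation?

ISA temperature at 1500 ft = 15 − 2 × (1500/1000) = 12°C.
Deviation = OAT − ISA = 7 − 12 = -5°C.

ISA-5°C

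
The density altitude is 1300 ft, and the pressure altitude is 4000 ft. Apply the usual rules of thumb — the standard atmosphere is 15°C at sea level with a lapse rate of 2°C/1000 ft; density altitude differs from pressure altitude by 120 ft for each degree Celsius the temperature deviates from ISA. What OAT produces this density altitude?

Density altitude − pressure altitude = 1300 − 4000 = -2700 ft.
At 120 ft/°C that is an ISA deviation of -2700/120 = -22.5°C.
ISA temperature at 4000 ft = 15 − 2 × (4000/1000) = 7°C.
OAT = ISA + deviation = 7 + (-22.5) = -15.5°C.

-15.5°C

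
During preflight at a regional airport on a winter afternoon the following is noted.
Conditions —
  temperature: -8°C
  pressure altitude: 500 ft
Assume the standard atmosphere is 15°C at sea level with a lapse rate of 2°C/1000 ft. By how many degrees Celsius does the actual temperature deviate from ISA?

ISA-22°C

ISA temperature at 500 ft = 15 − 2 × (500/1000) = 14°C.
Deviation = OAT − ISA = -8 − 14 = -22°C.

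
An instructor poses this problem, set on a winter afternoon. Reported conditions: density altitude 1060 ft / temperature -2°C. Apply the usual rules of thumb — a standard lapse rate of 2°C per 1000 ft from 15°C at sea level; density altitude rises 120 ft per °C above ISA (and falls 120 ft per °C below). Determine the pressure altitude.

DA = PA + 120 × (OAT − (15 − 2·PA/1000)) = PA + 120·OAT − 1800 + 0.24·PA = 1.24·PA + 120·OAT − 1800.
So 1.24·PA = 1060 − 120 × (-2) + 1800 = 3100.
PA = 3100 / 1.24 = 2500 ft.

2500 ft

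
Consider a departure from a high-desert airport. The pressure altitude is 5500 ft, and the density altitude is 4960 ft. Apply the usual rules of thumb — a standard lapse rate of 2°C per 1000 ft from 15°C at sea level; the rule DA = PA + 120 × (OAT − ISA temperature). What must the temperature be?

Density altitude − pressure altitude = 4960 − 5500 = -540 ft.
At 120 ft/°C that is an ISA deviation of -540/120 = -4.5°C.
ISA temperature at 5500 ft = 15 − 2 × (5500/1000) = 4°C.
OAT = ISA + deviation = 4 + (-4.5) = -0.5°C.

-0.5°C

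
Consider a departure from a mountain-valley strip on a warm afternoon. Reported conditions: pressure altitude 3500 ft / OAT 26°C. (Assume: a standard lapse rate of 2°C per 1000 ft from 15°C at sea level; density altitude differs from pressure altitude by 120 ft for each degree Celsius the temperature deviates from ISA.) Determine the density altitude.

5660 ft

ISA temperature at 3500 ft = 15 − 2 × (3500/1000) = 8°C.
ISA deviation = 26 − 8 = +18°C.
Density altitude = 3500 + 120 × (18) = 3500 + (+2160) = 5660 ft.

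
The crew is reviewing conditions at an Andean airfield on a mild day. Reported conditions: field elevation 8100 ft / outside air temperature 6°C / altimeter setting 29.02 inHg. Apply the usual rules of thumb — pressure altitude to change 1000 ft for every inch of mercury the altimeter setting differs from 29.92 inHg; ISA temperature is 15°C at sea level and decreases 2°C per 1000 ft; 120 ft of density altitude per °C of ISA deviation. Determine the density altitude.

10080 ft

Pressure altitude = 8100 + (29.92 − 29.02) × 1000 = 8100 + (+900) = 9000 ft.
ISA temperature at 9000 ft = 15 − 2 × (9000/1000) = -3°C.
ISA deviation = 6 − (-3) = +9°C.
Density altitude = 9000 + 120 × (9) = 10080 ft.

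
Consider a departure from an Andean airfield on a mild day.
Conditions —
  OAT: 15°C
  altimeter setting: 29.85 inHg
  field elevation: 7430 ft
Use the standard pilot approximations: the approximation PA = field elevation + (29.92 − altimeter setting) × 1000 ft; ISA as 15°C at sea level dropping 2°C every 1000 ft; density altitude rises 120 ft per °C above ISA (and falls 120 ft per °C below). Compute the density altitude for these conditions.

9300 ft

Pressure altitude = 7430 + (29.92 − 29.85) × 1000 = 7430 + (+70) = 7500 ft.
ISA temperature at 7500 ft = 15 − 2 × (7500/1000) = 0°C.
ISA deviation = 15 − 0 = +15°C.
Density altitude = 7500 + 120 × (15) = 9300 ft.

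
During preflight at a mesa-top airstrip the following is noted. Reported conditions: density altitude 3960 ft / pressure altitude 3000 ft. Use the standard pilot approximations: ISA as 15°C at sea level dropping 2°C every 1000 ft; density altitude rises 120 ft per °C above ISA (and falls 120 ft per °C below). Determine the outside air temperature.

17°C

Density altitude − pressure altitude = 3960 − 3000 = +960 ft.
At 120 ft/°C that is an ISA deviation of 960/120 = +8°C.
ISA temperature at 3000 ft = 15 − 2 × (3000/1000) = 9°C.
OAT = ISA + deviation = 9 + (+8) = 17°C.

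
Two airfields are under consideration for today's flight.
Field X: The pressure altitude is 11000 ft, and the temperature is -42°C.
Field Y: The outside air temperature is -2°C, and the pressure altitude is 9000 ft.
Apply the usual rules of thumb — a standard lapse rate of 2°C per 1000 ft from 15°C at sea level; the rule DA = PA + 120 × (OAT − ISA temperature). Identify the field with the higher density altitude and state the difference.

Field Y by 2320 ft

Field X: ISA temp = -7°C, deviation -35°C, DA = 11000 + 120 × (-35) = 6800 ft.
Field Y: ISA temp = -3°C, deviation +1°C, DA = 9000 + 120 × 1 = 9120 ft.
Field Y is higher by 9120 − 6800 = 2320 ft.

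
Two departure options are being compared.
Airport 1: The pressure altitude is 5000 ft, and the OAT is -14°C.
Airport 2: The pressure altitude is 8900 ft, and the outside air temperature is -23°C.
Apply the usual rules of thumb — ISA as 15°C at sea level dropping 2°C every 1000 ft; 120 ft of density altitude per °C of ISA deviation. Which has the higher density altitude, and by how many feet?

Airport 1: ISA temp = 5°C, deviation -19°C, DA = 5000 + 120 × (-19) = 2720 ft.
Airport 2: ISA temp = -2.8°C, deviation -20.2°C, DA = 8900 + 120 × (-20.2) = 6476 ft.
Airport 2 is higher by 6476 − 2720 = 3756 ft.

Airport 2 by 3756 ft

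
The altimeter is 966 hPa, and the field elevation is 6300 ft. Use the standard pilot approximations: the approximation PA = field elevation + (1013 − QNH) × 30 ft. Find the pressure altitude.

7710 ft

Pressure correction = (1013 − 966) × 30 = +1410 ft.
Pressure altitude = 6300 + (+1410) = 7710 ft.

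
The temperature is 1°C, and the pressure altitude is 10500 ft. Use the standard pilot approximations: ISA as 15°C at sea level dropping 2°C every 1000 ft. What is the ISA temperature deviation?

ISA+7°C

ISA temperature at 10500 ft = 15 − 2 × (10500/1000) = -6°C.
Deviation = OAT − ISA = 1 − (-6) = +7°C.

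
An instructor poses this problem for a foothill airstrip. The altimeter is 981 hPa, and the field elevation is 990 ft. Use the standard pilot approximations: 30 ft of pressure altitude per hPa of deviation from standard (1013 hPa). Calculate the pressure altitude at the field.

Pressure correction = (1013 − 981) × 30 = +960 ft.
Pressure altitude = 990 + (+960) = 1950 ft.

1950 ft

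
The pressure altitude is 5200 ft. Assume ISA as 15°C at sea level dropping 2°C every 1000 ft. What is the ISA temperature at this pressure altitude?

ISA temperature = 15 − 2 × (5200/1000) = 15 − 10.4 = 4.6°C.

4.6°C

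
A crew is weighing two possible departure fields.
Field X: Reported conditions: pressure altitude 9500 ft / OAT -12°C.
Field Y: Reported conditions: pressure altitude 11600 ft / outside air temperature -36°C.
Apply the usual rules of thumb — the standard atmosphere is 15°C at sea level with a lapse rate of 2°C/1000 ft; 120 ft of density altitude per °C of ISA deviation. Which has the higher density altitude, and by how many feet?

Field X by 276 ft

Field X: ISA temp = -4°C, deviation -8°C, DA = 9500 + 120 × (-8) = 8540 ft.
Field Y: ISA temp = -8.2°C, deviation -27.8°C, DA = 11600 + 120 × (-27.8) = 8264 ft.
Field X is higher by 8540 − 8264 = 276 ft.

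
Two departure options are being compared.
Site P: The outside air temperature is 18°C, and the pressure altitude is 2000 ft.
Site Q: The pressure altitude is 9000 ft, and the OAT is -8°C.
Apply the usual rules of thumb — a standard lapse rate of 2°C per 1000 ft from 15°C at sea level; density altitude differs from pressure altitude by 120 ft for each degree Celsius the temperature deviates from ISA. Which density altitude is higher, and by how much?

Site Q by 5560 ft

Site P: ISA temp = 11°C, deviation +7°C, DA = 2000 + 120 × 7 = 2840 ft.
Site Q: ISA temp = -3°C, deviation -5°C, DA = 9000 + 120 × (-5) = 8400 ft.
Site Q is higher by 8400 − 2840 = 5560 ft.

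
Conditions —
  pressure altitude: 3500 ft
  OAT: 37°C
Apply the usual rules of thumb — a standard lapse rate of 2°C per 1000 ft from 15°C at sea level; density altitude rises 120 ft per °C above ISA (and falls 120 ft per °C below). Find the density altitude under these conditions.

6980 ft

ISA temperature at 3500 ft = 15 − 2 × (3500/1000) = 8°C.
ISA deviation = 37 − 8 = +29°C.
Density altitude = 3500 + 120 × (29) = 3500 + (+3480) = 6980 ft.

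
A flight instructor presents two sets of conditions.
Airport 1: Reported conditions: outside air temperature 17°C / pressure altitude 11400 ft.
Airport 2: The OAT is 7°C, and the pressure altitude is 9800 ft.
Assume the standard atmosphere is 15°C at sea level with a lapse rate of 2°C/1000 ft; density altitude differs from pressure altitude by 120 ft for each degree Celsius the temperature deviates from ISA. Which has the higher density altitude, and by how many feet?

Airport 1: ISA temp = -7.8°C, deviation +24.8°C, DA = 11400 + 120 × 24.8 = 14376 ft.
Airport 2: ISA temp = -4.6°C, deviation +11.6°C, DA = 9800 + 120 × 11.6 = 11192 ft.
Airport 1 is higher by 14376 − 11192 = 3184 ft.

Airport 1 by 3184 ft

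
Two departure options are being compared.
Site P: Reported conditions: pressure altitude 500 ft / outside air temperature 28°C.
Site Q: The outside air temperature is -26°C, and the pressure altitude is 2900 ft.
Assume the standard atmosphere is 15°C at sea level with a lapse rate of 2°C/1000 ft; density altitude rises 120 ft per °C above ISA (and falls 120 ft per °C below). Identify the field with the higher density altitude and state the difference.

Site P by 3504 ft

Site P: ISA temp = 14°C, deviation +14°C, DA = 500 + 120 × 14 = 2180 ft.
Site Q: ISA temp = 9.2°C, deviation -35.2°C, DA = 2900 + 120 × (-35.2) = -1324 ft.
Site P is higher by 2180 − (-1324) = 3504 ft.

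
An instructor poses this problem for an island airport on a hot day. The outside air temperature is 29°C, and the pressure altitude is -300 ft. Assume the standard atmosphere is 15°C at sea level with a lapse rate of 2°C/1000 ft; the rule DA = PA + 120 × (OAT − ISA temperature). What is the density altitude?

1308 ft

ISA temperature at -300 ft = 15 − 2 × (-300/1000) = 15.6°C.
ISA deviation = 29 − 15.6 = +13.4°C.
Density altitude = -300 + 120 × (13.4) = -300 + (+1608) = 1308 ft.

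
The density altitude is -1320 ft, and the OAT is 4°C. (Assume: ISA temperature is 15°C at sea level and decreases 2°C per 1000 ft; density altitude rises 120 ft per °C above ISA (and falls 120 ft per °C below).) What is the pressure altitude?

DA = PA + 120 × (OAT − (15 − 2·PA/1000)) = PA + 120·OAT − 1800 + 0.24·PA = 1.24·PA + 120·OAT − 1800.
So 1.24·PA = -1320 − 120 × 4 + 1800 = 0.
PA = 0 / 1.24 = 0 ft.

0 ft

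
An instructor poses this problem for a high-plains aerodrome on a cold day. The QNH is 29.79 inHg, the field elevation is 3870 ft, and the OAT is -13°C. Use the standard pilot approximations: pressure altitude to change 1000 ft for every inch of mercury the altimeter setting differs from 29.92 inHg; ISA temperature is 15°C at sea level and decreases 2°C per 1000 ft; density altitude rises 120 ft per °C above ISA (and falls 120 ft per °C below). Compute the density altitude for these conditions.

1600 ft

Pressure altitude = 3870 + (29.92 − 29.79) × 1000 = 3870 + (+130) = 4000 ft.
ISA temperature at 4000 ft = 15 − 2 × (4000/1000) = 7°C.
ISA deviation = -13 − 7 = -20°C.
Density altitude = 4000 + 120 × (-20) = 1600 ft.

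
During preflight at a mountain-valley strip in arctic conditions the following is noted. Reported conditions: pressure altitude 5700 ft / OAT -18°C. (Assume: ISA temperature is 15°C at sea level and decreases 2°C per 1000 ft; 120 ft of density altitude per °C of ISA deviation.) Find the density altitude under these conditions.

3108 ft

ISA temperature at 5700 ft = 15 − 2 × (5700/1000) = 3.6°C.
ISA deviation = -18 − 3.6 = -21.6°C.
Density altitude = 5700 + 120 × (-21.6) = 5700 + (-2592) = 3108 ft.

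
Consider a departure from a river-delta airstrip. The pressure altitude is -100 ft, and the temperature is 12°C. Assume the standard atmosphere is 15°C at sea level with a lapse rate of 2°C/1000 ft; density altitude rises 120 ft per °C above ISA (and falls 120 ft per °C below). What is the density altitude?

ISA temperature at -100 ft = 15 − 2 × (-100/1000) = 15.2°C.
ISA deviation = 12 − 15.2 = -3.2°C.
Density altitude = -100 + 120 × (-3.2) = -100 + (-384) = -484 ft.

-484 ft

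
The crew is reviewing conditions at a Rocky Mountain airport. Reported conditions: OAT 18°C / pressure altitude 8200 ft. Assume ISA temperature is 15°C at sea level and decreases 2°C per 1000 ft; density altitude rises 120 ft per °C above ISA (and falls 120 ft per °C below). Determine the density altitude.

10528 ft

ISA temperature at 8200 ft = 15 − 2 × (8200/1000) = -1.4°C.
ISA deviation = 18 − (-1.4) = +19.4°C.
Density altitude = 8200 + 120 × (19.4) = 8200 + (+2328) = 10528 ft.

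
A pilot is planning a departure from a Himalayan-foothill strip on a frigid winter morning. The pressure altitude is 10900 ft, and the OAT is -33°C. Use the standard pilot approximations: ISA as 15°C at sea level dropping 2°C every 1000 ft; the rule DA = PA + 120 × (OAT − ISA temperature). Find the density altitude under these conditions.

7756 ft

ISA temperature at 10900 ft = 15 − 2 × (10900/1000) = -6.8°C.
ISA deviation = -33 − (-6.8) = -26.2°C.
Density altitude = 10900 + 120 × (-26.2) = 10900 + (-3144) = 7756 ft.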